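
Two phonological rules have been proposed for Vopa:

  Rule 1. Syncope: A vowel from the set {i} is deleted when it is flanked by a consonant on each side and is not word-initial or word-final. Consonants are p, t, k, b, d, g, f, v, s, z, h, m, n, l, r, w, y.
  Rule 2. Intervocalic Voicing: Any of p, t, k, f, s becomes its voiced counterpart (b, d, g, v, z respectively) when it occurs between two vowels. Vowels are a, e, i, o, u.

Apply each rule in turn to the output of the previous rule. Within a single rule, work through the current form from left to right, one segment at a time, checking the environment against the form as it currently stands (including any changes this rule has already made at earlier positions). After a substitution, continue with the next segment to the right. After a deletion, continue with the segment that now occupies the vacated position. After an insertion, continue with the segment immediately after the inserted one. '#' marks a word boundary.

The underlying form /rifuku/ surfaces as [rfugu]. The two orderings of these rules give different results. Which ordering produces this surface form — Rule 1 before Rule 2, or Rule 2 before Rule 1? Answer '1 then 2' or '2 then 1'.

Order 1 then 2:
  1 Syncope: [rifuku] → [rfuku]
  2 Intervocalic Voicing: [rfuku] → [rfugu]
  result: [rfugu]
Order 2 then 1:
  2 Intervocalic Voicing: [rifuku] → [rivugu]
  1 Syncope: [rivugu] → [rvugu]
  result: [rvugu]

1 then 2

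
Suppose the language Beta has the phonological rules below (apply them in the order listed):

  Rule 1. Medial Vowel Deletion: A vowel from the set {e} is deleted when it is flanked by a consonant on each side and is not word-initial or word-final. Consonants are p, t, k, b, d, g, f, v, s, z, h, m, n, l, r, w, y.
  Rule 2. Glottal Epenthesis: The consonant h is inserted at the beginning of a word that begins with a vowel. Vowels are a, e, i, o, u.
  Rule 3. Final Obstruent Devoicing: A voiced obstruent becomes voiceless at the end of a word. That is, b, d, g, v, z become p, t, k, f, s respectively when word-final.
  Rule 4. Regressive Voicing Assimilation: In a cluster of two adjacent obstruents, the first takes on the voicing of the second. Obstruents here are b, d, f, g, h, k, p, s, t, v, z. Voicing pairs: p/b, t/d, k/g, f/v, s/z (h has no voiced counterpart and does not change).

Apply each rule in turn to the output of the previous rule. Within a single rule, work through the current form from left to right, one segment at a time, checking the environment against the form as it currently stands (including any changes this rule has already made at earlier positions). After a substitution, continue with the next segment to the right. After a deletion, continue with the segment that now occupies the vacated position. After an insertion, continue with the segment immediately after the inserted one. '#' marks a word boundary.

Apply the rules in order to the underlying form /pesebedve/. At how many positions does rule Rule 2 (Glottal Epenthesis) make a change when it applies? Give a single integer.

0

Rule 1 Medial Vowel Deletion: [pesebedve] → [psbdve]
Rule 2 Glottal Epenthesis: no change — [psbdve]
Rule 3 Final Obstruent Devoicing: no change — [psbdve]
Rule 4 Regressive Voicing Assimilation: [psbdve] → [pzbdve]
Rule Rule 2 changed 0 position(s).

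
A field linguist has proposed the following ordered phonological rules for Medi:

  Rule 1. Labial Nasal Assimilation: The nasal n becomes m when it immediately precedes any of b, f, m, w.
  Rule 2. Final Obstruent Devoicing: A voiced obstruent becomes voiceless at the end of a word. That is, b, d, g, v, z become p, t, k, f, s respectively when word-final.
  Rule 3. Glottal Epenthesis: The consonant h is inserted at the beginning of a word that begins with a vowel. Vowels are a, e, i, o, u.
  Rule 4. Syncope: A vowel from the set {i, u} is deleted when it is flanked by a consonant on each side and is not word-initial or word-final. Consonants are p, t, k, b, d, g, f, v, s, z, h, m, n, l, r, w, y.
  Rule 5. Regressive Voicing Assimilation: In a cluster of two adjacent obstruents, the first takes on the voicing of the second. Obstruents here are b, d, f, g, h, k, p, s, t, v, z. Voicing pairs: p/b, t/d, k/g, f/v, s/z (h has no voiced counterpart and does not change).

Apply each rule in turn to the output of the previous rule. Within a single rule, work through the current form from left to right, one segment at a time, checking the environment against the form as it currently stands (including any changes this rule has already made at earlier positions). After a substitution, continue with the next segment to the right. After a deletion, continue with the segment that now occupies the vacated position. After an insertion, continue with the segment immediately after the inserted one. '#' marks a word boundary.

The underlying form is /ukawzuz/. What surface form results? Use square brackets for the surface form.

[hkawss]

Rule 1 Labial Nasal Assimilation: no change — [ukawzuz]
Rule 2 Final Obstruent Devoicing: [ukawzuz] → [ukawzus]
Rule 3 Glottal Epenthesis: [ukawzus] → [hukawzus]
Rule 4 Syncope: [hukawzus] → [hkawzs]
Rule 5 Regressive Voicing Assimilation: [hkawzs] → [hkawss]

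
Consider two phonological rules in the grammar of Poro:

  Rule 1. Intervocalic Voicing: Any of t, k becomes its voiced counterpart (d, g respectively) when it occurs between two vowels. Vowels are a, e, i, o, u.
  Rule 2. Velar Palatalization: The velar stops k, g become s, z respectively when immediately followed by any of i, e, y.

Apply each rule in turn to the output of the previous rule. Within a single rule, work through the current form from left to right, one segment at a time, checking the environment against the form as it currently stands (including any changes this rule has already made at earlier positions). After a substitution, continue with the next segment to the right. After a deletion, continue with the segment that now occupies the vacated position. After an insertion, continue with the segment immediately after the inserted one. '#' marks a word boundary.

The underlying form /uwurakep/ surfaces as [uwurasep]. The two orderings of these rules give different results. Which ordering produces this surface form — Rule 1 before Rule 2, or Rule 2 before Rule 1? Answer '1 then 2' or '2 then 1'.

Order 1 then 2:
  1 Intervocalic Voicing: [uwurakep] → [uwuragep]
  2 Velar Palatalization: [uwuragep] → [uwurazep]
  result: [uwurazep]
Order 2 then 1:
  2 Velar Palatalization: [uwurakep] → [uwurasep]
  1 Intervocalic Voicing: no change — [uwurasep]
  result: [uwurasep]

2 then 1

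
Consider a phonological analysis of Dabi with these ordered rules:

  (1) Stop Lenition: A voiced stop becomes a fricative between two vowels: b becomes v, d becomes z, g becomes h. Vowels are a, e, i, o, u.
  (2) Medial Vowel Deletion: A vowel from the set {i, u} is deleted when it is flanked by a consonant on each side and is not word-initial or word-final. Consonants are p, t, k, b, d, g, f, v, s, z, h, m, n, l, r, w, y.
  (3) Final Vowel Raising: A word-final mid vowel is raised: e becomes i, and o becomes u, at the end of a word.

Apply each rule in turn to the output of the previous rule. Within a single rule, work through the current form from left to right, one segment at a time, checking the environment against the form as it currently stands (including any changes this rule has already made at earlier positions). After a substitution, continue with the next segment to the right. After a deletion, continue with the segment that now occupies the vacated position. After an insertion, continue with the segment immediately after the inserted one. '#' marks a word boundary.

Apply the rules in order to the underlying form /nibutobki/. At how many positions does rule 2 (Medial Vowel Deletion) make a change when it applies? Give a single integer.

(1) Stop Lenition: [nibutobki] → [nivutobki]
(2) Medial Vowel Deletion: [nivutobki] → [nvtobki]
(3) Final Vowel Raising: no change — [nvtobki]
Rule 2 changed 2 position(s).

2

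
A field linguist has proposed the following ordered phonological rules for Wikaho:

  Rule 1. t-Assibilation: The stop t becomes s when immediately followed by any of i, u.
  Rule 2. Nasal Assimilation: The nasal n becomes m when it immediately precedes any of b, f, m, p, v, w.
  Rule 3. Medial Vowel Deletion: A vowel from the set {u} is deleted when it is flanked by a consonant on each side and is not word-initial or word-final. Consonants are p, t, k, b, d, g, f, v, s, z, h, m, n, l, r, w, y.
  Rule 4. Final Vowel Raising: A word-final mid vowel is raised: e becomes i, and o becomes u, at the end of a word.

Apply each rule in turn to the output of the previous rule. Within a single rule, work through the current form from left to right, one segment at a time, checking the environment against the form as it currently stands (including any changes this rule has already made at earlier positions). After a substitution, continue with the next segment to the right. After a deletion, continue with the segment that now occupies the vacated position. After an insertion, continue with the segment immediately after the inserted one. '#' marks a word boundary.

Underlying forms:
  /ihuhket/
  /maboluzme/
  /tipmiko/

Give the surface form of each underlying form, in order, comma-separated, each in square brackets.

[ihhket], [mabolzmi], [sipmiku]

/ihuhket/:
  Rule 1 t-Assibilation: no change — [ihuhket]
  Rule 2 Nasal Assimilation: no change — [ihuhket]
  Rule 3 Medial Vowel Deletion: [ihuhket] → [ihhket]
  Rule 4 Final Vowel Raising: no change — [ihhket]
/maboluzme/:
  Rule 1 t-Assibilation: no change — [maboluzme]
  Rule 2 Nasal Assimilation: no change — [maboluzme]
  Rule 3 Medial Vowel Deletion: [maboluzme] → [mabolzme]
  Rule 4 Final Vowel Raising: [mabolzme] → [mabolzmi]
/tipmiko/:
  Rule 1 t-Assibilation: [tipmiko] → [sipmiko]
  Rule 2 Nasal Assimilation: no change — [sipmiko]
  Rule 3 Medial Vowel Deletion: no change — [sipmiko]
  Rule 4 Final Vowel Raising: [sipmiko] → [sipmiku]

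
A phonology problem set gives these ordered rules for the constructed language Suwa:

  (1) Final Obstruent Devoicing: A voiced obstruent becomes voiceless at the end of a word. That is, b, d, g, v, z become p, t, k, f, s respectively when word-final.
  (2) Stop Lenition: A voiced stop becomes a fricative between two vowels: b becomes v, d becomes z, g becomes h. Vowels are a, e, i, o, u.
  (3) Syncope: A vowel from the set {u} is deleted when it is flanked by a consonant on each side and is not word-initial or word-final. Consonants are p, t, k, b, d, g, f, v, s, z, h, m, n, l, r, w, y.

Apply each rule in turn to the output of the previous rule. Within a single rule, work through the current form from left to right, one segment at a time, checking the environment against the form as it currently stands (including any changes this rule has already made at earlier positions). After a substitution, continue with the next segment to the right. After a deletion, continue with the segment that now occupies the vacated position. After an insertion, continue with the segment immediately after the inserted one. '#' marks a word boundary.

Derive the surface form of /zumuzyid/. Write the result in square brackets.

(1) Final Obstruent Devoicing: [zumuzyid] → [zumuzyit]
(2) Stop Lenition: no change — [zumuzyit]
(3) Syncope: [zumuzyit] → [zmzyit]

[zmzyit]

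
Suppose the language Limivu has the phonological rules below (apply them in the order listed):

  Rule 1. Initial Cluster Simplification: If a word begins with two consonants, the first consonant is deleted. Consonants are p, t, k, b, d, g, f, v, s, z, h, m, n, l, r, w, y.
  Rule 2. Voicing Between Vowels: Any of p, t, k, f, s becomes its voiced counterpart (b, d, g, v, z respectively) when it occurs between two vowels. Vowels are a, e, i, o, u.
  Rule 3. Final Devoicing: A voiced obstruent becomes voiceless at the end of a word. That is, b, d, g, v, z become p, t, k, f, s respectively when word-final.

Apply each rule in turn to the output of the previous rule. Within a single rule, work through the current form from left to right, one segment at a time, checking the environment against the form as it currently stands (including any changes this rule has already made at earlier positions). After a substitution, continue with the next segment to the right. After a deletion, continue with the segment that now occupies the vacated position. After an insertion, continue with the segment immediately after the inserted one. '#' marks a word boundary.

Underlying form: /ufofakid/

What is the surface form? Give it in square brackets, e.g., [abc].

[uvovagit]

Rule 1 Initial Cluster Simplification: no change — [ufofakid]
Rule 2 Voicing Between Vowels: [ufofakid] → [uvovagid]
Rule 3 Final Devoicing: [uvovagid] → [uvovagit]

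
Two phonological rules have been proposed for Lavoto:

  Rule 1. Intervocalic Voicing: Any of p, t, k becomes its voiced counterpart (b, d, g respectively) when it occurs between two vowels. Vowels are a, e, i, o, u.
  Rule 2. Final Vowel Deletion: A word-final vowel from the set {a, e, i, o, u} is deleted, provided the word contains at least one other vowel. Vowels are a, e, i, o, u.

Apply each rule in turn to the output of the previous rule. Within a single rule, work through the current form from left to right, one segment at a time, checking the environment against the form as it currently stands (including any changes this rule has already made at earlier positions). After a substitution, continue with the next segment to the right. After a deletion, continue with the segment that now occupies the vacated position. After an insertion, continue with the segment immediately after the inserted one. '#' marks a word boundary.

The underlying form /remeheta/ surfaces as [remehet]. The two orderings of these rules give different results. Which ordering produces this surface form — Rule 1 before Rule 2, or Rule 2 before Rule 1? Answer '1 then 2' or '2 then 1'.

2 then 1

Order 1 then 2:
  1 Intervocalic Voicing: [remeheta] → [remeheda]
  2 Final Vowel Deletion: [remeheda] → [remehed]
  result: [remehed]
Order 2 then 1:
  2 Final Vowel Deletion: [remeheta] → [remehet]
  1 Intervocalic Voicing: no change — [remehet]
  result: [remehet]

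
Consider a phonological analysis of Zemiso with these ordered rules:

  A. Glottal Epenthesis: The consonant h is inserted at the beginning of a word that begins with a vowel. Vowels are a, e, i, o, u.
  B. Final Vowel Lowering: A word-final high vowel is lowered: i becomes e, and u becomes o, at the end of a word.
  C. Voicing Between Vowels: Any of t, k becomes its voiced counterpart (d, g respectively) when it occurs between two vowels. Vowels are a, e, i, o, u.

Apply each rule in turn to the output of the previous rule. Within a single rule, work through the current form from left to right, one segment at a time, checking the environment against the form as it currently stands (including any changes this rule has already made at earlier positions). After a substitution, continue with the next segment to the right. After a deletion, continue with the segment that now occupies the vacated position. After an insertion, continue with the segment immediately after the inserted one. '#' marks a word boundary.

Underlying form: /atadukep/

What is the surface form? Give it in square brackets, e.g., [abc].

A Glottal Epenthesis: [atadukep] → [hatadukep]
B Final Vowel Lowering: no change — [hatadukep]
C Voicing Between Vowels: [hatadukep] → [hadadugep]

[hadadugep]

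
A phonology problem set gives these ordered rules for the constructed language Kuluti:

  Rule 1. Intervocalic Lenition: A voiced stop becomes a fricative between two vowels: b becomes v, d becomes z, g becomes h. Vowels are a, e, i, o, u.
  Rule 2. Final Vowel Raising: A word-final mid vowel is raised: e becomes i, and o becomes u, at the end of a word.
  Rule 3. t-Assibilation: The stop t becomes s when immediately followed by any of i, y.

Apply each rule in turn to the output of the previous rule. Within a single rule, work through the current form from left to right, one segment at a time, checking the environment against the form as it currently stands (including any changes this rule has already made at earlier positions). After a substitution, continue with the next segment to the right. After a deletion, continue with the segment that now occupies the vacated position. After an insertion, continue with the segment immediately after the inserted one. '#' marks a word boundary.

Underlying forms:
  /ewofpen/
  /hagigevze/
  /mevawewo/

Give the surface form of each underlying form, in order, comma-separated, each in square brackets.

[ewofpen], [hahihevzi], [mevawewu]

/ewofpen/:
  Rule 1 Intervocalic Lenition: no change — [ewofpen]
  Rule 2 Final Vowel Raising: no change — [ewofpen]
  Rule 3 t-Assibilation: no change — [ewofpen]
/hagigevze/:
  Rule 1 Intervocalic Lenition: [hagigevze] → [hahihevze]
  Rule 2 Final Vowel Raising: [hahihevze] → [hahihevzi]
  Rule 3 t-Assibilation: no change — [hahihevzi]
/mevawewo/:
  Rule 1 Intervocalic Lenition: no change — [mevawewo]
  Rule 2 Final Vowel Raising: [mevawewo] → [mevawewu]
  Rule 3 t-Assibilation: no change — [mevawewu]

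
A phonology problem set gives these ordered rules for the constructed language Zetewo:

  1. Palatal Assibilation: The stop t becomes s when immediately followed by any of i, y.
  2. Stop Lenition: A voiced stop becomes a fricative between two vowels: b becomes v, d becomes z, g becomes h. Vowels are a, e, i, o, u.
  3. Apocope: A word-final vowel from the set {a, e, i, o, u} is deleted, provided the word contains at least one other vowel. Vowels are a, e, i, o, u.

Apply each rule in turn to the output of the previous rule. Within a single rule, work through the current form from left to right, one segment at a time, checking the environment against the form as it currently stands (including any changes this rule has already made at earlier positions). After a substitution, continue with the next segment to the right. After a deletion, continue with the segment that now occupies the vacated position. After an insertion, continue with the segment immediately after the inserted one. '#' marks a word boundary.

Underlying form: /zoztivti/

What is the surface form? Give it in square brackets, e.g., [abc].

[zozsivs]

1 Palatal Assibilation: [zoztivti] → [zozsivsi]
2 Stop Lenition: no change — [zozsivsi]
3 Apocope: [zozsivsi] → [zozsivs]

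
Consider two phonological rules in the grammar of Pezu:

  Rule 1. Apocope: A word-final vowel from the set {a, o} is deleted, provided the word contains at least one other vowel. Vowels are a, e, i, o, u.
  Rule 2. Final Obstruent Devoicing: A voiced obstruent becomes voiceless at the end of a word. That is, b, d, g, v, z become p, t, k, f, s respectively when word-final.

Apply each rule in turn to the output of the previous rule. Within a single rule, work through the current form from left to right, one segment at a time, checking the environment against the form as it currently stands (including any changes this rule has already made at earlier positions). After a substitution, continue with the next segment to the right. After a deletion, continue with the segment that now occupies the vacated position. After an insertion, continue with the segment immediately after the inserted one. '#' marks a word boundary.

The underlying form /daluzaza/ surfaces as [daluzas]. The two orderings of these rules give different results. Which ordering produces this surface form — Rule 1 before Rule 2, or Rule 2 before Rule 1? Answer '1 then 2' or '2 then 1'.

Order 1 then 2:
  1 Apocope: [daluzaza] → [daluzaz]
  2 Final Obstruent Devoicing: [daluzaz] → [daluzas]
  result: [daluzas]
Order 2 then 1:
  2 Final Obstruent Devoicing: no change — [daluzaza]
  1 Apocope: [daluzaza] → [daluzaz]
  result: [daluzaz]

1 then 2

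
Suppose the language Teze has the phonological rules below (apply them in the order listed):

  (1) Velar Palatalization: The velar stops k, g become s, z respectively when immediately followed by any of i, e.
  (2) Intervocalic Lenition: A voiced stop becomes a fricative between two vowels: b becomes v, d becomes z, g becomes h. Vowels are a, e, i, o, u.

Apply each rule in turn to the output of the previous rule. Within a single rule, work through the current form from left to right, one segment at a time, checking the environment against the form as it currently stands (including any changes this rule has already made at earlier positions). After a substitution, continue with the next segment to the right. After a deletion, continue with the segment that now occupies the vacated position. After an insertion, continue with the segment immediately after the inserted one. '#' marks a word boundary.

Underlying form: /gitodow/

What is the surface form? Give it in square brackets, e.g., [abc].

(1) Velar Palatalization: [gitodow] → [zitodow]
(2) Intervocalic Lenition: [zitodow] → [zitozow]

[zitozow]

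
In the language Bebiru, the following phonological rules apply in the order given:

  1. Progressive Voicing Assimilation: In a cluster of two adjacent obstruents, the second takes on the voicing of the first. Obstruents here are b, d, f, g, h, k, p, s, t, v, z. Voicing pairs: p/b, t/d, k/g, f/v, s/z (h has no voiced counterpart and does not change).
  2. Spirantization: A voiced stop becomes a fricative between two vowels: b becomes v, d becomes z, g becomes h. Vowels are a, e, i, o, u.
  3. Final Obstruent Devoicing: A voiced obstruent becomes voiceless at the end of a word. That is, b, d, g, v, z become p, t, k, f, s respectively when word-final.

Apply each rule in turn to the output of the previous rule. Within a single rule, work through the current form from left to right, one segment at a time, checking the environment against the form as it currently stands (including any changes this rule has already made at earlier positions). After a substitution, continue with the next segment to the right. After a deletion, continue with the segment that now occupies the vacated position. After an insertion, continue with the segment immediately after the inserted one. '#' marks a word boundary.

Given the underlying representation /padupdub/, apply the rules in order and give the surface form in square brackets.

1 Progressive Voicing Assimilation: [padupdub] → [paduptub]
2 Spirantization: [paduptub] → [pazuptub]
3 Final Obstruent Devoicing: [pazuptub] → [pazuptup]

[pazuptup]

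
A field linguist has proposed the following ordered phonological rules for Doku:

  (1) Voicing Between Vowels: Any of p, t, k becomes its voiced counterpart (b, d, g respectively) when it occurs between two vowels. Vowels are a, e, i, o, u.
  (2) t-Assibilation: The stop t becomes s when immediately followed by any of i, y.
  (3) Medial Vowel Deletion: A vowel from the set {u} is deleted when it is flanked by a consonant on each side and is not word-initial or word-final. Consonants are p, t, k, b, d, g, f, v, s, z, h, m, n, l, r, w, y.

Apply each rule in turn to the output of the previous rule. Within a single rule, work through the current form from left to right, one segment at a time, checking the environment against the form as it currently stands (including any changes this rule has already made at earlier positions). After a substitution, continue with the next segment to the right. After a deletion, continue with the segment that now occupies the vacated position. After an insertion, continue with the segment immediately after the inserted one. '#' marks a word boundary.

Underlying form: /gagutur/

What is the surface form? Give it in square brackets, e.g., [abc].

(1) Voicing Between Vowels: [gagutur] → [gagudur]
(2) t-Assibilation: no change — [gagudur]
(3) Medial Vowel Deletion: [gagudur] → [gagdr]

[gagdr]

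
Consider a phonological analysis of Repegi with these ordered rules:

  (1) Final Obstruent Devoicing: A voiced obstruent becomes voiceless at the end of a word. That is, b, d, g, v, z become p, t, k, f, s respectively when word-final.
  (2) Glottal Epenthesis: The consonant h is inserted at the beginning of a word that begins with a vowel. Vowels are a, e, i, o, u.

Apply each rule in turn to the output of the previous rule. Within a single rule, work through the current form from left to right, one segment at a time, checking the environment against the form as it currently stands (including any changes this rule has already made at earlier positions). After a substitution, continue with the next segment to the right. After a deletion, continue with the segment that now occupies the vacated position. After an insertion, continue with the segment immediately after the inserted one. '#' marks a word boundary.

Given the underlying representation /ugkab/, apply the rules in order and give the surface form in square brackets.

(1) Final Obstruent Devoicing: [ugkab] → [ugkap]
(2) Glottal Epenthesis: [ugkap] → [hugkap]

[hugkap]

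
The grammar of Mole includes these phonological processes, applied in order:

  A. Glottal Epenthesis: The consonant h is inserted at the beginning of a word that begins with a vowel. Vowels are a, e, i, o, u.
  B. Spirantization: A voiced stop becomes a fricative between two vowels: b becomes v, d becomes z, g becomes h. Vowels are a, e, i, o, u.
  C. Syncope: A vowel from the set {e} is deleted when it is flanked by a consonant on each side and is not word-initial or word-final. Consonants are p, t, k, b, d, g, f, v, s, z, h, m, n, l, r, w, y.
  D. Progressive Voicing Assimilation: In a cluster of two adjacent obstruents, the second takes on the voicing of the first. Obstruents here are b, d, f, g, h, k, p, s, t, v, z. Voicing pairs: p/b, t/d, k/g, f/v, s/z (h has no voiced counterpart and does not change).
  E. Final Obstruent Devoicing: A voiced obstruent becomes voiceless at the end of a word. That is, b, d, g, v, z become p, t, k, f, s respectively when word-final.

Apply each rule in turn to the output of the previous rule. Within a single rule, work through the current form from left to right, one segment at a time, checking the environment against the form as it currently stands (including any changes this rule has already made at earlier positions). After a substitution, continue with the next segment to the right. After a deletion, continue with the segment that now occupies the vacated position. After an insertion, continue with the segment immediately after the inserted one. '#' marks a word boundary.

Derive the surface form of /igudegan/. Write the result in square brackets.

[hihuzhan]

A Glottal Epenthesis: [igudegan] → [higudegan]
B Spirantization: [higudegan] → [hihuzehan]
C Syncope: [hihuzehan] → [hihuzhan]
D Progressive Voicing Assimilation: no change — [hihuzhan]
E Final Obstruent Devoicing: no change — [hihuzhan]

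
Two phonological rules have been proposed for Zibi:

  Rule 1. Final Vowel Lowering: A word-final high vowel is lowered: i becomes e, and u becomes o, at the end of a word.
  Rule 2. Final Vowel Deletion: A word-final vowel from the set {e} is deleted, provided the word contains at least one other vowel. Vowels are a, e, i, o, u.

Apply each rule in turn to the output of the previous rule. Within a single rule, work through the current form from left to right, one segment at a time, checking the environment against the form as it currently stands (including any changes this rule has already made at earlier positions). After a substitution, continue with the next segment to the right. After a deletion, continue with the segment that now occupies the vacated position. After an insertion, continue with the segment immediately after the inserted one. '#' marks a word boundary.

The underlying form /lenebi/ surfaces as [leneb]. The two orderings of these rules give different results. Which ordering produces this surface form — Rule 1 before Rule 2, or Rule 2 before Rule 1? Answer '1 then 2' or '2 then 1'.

Order 1 then 2:
  1 Final Vowel Lowering: [lenebi] → [lenebe]
  2 Final Vowel Deletion: [lenebe] → [leneb]
  result: [leneb]
Order 2 then 1:
  2 Final Vowel Deletion: no change — [lenebi]
  1 Final Vowel Lowering: [lenebi] → [lenebe]
  result: [lenebe]

1 then 2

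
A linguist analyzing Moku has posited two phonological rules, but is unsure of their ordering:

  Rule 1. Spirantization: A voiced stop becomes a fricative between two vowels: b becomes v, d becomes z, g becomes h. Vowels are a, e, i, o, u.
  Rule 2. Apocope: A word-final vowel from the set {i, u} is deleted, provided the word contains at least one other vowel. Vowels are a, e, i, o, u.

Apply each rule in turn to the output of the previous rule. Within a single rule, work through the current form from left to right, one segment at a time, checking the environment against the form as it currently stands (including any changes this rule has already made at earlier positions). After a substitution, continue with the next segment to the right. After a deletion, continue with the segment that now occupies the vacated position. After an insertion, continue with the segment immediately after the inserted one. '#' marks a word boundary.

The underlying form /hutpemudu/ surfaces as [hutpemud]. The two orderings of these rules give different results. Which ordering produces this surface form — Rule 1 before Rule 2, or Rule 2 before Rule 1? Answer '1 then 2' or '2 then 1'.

Order 1 then 2:
  1 Spirantization: [hutpemudu] → [hutpemuzu]
  2 Apocope: [hutpemuzu] → [hutpemuz]
  result: [hutpemuz]
Order 2 then 1:
  2 Apocope: [hutpemudu] → [hutpemud]
  1 Spirantization: no change — [hutpemud]
  result: [hutpemud]

2 then 1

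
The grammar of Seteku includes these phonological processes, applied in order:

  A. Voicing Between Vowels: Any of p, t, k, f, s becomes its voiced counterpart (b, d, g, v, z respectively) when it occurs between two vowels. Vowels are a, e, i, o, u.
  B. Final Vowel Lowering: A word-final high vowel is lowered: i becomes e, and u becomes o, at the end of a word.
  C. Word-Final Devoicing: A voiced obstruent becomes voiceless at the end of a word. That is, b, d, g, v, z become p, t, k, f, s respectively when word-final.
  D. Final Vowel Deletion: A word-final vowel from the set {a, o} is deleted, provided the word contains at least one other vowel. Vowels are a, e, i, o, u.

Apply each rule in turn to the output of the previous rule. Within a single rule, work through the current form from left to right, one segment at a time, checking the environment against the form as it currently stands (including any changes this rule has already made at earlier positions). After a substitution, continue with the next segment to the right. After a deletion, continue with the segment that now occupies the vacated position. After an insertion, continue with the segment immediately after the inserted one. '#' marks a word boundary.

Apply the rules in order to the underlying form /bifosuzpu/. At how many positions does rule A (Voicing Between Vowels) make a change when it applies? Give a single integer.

A Voicing Between Vowels: [bifosuzpu] → [bivozuzpu]
B Final Vowel Lowering: [bivozuzpu] → [bivozuzpo]
C Word-Final Devoicing: no change — [bivozuzpo]
D Final Vowel Deletion: [bivozuzpo] → [bivozuzp]
Rule A changed 2 position(s).

2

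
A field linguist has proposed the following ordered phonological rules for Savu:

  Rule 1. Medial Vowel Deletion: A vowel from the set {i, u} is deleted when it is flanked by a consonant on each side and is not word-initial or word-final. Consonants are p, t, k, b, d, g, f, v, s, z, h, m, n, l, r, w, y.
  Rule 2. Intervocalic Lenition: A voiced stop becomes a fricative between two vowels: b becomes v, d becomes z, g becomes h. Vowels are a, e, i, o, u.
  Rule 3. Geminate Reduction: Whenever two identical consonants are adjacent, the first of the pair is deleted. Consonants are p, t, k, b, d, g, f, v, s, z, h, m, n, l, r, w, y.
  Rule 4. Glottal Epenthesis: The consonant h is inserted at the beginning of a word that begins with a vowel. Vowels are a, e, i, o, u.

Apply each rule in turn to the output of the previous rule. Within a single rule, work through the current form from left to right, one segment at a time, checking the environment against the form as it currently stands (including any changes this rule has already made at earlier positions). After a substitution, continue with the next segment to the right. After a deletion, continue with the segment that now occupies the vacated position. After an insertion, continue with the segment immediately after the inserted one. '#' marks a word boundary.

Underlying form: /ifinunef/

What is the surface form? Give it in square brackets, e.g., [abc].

Rule 1 Medial Vowel Deletion: [ifinunef] → [ifnnef]
Rule 2 Intervocalic Lenition: no change — [ifnnef]
Rule 3 Geminate Reduction: [ifnnef] → [ifnef]
Rule 4 Glottal Epenthesis: [ifnef] → [hifnef]

[hifnef]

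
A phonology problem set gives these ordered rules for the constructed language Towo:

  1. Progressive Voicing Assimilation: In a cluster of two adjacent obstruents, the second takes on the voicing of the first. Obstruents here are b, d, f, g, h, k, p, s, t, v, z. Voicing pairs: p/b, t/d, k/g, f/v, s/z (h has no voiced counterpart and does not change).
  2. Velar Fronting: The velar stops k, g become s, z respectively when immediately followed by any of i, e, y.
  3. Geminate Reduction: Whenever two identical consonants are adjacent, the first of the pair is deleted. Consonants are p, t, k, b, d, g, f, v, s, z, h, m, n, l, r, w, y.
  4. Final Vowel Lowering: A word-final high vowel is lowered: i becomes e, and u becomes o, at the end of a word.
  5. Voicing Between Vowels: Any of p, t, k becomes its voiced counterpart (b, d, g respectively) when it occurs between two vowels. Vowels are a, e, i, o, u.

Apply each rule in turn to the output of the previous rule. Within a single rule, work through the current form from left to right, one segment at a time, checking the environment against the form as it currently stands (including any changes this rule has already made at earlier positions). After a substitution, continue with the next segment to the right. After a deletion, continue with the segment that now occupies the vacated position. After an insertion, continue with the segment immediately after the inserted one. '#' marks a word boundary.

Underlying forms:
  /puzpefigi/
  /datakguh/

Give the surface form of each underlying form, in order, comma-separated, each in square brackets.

/puzpefigi/:
  1 Progressive Voicing Assimilation: [puzpefigi] → [puzbefigi]
  2 Velar Fronting: [puzbefigi] → [puzbefizi]
  3 Geminate Reduction: no change — [puzbefizi]
  4 Final Vowel Lowering: [puzbefizi] → [puzbefize]
  5 Voicing Between Vowels: no change — [puzbefize]
/datakguh/:
  1 Progressive Voicing Assimilation: [datakguh] → [datakkuh]
  2 Velar Fronting: no change — [datakkuh]
  3 Geminate Reduction: [datakkuh] → [datakuh]
  4 Final Vowel Lowering: no change — [datakuh]
  5 Voicing Between Vowels: [datakuh] → [dadaguh]

[puzbefize], [dadaguh]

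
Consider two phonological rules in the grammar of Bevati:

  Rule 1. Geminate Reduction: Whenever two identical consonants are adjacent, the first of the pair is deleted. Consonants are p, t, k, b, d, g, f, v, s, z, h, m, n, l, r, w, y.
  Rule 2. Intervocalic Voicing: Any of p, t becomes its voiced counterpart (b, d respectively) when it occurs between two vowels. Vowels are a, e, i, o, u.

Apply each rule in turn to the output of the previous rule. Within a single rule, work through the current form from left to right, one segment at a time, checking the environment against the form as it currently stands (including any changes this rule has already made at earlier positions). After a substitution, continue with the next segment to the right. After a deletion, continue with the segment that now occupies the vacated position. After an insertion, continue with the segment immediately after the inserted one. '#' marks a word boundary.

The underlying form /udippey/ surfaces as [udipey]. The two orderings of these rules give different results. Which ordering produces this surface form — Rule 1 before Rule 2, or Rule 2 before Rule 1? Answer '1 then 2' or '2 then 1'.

Order 1 then 2:
  1 Geminate Reduction: [udippey] → [udipey]
  2 Intervocalic Voicing: [udipey] → [udibey]
  result: [udibey]
Order 2 then 1:
  2 Intervocalic Voicing: no change — [udippey]
  1 Geminate Reduction: [udippey] → [udipey]
  result: [udipey]

2 then 1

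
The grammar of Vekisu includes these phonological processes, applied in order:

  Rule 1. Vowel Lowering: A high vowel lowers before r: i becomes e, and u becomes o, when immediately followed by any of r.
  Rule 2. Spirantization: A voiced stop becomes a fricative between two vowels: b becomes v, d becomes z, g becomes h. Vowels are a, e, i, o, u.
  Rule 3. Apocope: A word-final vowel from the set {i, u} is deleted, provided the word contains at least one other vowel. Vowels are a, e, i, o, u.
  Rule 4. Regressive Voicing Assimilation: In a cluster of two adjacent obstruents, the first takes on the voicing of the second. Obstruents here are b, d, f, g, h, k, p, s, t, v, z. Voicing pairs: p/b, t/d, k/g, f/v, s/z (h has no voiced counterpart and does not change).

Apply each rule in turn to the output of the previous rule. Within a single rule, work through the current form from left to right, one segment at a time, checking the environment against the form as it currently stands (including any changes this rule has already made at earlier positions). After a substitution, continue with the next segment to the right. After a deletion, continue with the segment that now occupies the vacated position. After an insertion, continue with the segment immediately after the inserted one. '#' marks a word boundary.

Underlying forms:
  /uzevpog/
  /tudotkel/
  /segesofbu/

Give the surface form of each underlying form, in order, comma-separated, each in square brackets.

/uzevpog/:
  Rule 1 Vowel Lowering: no change — [uzevpog]
  Rule 2 Spirantization: no change — [uzevpog]
  Rule 3 Apocope: no change — [uzevpog]
  Rule 4 Regressive Voicing Assimilation: [uzevpog] → [uzefpog]
/tudotkel/:
  Rule 1 Vowel Lowering: no change — [tudotkel]
  Rule 2 Spirantization: [tudotkel] → [tuzotkel]
  Rule 3 Apocope: no change — [tuzotkel]
  Rule 4 Regressive Voicing Assimilation: no change — [tuzotkel]
/segesofbu/:
  Rule 1 Vowel Lowering: no change — [segesofbu]
  Rule 2 Spirantization: [segesofbu] → [sehesofbu]
  Rule 3 Apocope: [sehesofbu] → [sehesofb]
  Rule 4 Regressive Voicing Assimilation: [sehesofb] → [sehesovb]

[uzefpog], [tuzotkel], [sehesovb]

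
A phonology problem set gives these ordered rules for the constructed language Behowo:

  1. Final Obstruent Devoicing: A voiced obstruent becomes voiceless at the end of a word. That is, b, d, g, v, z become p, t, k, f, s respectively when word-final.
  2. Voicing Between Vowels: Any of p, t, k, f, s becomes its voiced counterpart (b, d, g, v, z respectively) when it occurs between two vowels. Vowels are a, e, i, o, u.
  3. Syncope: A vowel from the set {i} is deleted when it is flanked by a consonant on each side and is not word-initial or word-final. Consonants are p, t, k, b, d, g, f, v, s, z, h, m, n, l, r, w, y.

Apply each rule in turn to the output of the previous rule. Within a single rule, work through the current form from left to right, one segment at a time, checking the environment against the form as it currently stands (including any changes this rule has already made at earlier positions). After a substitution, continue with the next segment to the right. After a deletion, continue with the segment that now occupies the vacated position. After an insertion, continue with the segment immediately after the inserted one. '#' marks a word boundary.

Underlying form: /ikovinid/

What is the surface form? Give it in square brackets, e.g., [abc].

[igovnt]

1 Final Obstruent Devoicing: [ikovinid] → [ikovinit]
2 Voicing Between Vowels: [ikovinit] → [igovinit]
3 Syncope: [igovinit] → [igovnt]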